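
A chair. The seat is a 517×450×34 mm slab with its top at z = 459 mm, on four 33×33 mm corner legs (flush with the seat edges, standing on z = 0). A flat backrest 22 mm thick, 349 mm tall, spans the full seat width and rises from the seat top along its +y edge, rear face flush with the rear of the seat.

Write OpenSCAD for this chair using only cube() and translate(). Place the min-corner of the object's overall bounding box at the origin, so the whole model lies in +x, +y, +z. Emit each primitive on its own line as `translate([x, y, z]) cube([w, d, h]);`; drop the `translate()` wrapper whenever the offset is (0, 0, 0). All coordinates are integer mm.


// leg_h = 459 - 34 = 425
translate([0, 0, 425]) cube([517, 450, 34]);
cube([33, 33, 425]);
translate([484, 0, 0]) cube([33, 33, 425]);
translate([0, 417, 0]) cube([33, 33, 425]);
translate([484, 417, 0]) cube([33, 33, 425]);
translate([0, 428, 459]) cube([517, 22, 349]);


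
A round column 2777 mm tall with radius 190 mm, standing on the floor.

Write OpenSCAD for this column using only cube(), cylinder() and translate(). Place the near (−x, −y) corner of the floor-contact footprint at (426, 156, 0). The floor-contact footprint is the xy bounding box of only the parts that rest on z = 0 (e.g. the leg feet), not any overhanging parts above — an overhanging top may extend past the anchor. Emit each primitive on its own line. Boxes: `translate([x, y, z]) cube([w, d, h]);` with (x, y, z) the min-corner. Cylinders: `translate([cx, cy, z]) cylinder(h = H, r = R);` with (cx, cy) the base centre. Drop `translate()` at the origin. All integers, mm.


translate([616, 346, 0]) cylinder(h = 2777, r = 190);


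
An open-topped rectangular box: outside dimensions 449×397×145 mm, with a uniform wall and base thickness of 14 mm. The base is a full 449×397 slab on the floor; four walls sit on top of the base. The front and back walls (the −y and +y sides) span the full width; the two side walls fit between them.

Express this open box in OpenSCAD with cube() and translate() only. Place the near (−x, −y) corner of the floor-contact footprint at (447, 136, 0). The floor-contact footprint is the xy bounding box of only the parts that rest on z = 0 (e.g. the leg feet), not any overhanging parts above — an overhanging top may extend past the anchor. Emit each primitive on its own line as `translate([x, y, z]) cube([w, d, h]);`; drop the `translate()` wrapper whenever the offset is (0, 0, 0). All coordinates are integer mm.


translate([447, 136, 0]) cube([449, 397, 14]);
translate([447, 136, 14]) cube([449, 14, 131]);
translate([447, 519, 14]) cube([449, 14, 131]);
translate([447, 150, 14]) cube([14, 369, 131]);
translate([882, 150, 14]) cube([14, 369, 131]);


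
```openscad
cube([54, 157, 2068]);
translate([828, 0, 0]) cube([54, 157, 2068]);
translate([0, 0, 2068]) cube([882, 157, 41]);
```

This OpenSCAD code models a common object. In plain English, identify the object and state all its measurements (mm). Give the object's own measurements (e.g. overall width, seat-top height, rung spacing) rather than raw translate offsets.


A door frame. The clear opening is 774 mm wide and 2068 mm high. Two 54 mm wide jambs, 157 mm deep, stand either side of the opening from the floor to the top of the opening. A 41 mm thick head sits across the top of both jambs, spanning the full outside width of the frame.


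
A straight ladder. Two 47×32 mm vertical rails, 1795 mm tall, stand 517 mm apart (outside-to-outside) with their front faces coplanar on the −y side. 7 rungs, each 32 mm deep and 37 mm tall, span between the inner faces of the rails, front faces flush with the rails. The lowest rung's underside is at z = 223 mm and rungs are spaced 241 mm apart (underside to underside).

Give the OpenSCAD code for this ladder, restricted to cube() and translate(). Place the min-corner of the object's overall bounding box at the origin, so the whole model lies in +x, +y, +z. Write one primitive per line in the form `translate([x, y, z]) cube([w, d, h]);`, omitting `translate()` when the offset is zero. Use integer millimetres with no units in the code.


// rung span = 517 - 2*47 = 423
// rung[k] z = 223 + k*241
cube([47, 32, 1795]);
translate([470, 0, 0]) cube([47, 32, 1795]);
translate([47, 0, 223]) cube([423, 32, 37]);
translate([47, 0, 464]) cube([423, 32, 37]);
translate([47, 0, 705]) cube([423, 32, 37]);
translate([47, 0, 946]) cube([423, 32, 37]);
translate([47, 0, 1187]) cube([423, 32, 37]);
translate([47, 0, 1428]) cube([423, 32, 37]);
translate([47, 0, 1669]) cube([423, 32, 37]);


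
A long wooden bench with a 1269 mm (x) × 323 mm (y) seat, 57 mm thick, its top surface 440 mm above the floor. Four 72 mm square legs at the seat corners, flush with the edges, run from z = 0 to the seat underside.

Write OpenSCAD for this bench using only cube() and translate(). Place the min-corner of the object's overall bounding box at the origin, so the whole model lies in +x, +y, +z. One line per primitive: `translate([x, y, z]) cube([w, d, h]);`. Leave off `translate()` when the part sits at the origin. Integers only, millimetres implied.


// leg_h = 440 − 57 = 383
translate([0, 0, 383]) cube([1269, 323, 57]);
cube([72, 72, 383]);
translate([0, 251, 0]) cube([72, 72, 383]);
translate([1197, 0, 0]) cube([72, 72, 383]);
translate([1197, 251, 0]) cube([72, 72, 383]);


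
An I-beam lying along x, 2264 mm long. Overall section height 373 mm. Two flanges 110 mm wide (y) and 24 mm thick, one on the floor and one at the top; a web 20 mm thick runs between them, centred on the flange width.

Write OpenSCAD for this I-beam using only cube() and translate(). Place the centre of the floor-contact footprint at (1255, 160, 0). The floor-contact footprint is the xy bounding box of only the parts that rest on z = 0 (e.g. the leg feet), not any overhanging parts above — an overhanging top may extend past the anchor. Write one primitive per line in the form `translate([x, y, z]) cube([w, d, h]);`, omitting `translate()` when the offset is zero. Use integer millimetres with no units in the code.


translate([123, 105, 0]) cube([2264, 110, 24]);
translate([123, 150, 24]) cube([2264, 20, 325]);
translate([123, 105, 349]) cube([2264, 110, 24]);


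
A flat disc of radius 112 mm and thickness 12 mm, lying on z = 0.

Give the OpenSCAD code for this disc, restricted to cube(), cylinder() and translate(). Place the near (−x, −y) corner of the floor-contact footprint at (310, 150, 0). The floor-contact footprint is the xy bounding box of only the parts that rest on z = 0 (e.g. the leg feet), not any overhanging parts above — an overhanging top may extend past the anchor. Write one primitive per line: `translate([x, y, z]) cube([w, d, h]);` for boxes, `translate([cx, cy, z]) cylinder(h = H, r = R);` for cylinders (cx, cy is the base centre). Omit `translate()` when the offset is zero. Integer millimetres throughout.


translate([422, 262, 0]) cylinder(h = 12, r = 112);


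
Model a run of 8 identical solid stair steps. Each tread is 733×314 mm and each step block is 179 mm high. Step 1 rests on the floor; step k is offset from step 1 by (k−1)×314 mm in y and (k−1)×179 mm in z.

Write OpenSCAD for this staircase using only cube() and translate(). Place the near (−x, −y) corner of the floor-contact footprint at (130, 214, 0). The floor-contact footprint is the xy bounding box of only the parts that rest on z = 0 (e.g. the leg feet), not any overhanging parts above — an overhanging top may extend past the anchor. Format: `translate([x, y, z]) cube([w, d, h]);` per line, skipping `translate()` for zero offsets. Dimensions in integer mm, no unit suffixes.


translate([130, 214, 0]) cube([733, 314, 179]);
translate([130, 528, 179]) cube([733, 314, 179]);
translate([130, 842, 358]) cube([733, 314, 179]);
translate([130, 1156, 537]) cube([733, 314, 179]);
translate([130, 1470, 716]) cube([733, 314, 179]);
translate([130, 1784, 895]) cube([733, 314, 179]);
translate([130, 2098, 1074]) cube([733, 314, 179]);
translate([130, 2412, 1253]) cube([733, 314, 179]);


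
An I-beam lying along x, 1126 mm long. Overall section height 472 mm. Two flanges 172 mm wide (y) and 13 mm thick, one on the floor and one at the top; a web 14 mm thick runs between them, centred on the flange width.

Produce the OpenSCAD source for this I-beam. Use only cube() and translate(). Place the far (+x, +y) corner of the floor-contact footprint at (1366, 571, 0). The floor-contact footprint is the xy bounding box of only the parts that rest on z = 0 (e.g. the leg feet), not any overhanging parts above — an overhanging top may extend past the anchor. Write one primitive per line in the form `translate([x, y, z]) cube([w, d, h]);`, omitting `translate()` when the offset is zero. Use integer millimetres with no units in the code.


translate([240, 399, 0]) cube([1126, 172, 13]);
translate([240, 478, 13]) cube([1126, 14, 446]);
translate([240, 399, 459]) cube([1126, 172, 13]);


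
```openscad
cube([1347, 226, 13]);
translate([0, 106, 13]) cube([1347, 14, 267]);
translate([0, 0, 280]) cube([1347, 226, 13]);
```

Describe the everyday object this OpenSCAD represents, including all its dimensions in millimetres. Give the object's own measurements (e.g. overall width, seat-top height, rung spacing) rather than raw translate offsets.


An I-beam lying along x, 1347 mm long. Overall section height 293 mm. Two flanges 226 mm wide (y) and 13 mm thick, one on the floor and one at the top; a web 14 mm thick runs between them, centred on the flange width.


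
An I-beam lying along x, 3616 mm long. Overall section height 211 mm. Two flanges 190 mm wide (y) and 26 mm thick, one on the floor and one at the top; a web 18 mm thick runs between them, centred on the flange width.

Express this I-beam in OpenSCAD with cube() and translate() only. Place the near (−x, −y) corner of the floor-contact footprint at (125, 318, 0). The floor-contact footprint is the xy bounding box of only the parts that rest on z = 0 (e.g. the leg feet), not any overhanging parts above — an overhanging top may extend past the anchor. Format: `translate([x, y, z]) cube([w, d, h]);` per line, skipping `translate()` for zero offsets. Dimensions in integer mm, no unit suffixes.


translate([125, 318, 0]) cube([3616, 190, 26]);
translate([125, 404, 26]) cube([3616, 18, 159]);
translate([125, 318, 185]) cube([3616, 190, 26]);


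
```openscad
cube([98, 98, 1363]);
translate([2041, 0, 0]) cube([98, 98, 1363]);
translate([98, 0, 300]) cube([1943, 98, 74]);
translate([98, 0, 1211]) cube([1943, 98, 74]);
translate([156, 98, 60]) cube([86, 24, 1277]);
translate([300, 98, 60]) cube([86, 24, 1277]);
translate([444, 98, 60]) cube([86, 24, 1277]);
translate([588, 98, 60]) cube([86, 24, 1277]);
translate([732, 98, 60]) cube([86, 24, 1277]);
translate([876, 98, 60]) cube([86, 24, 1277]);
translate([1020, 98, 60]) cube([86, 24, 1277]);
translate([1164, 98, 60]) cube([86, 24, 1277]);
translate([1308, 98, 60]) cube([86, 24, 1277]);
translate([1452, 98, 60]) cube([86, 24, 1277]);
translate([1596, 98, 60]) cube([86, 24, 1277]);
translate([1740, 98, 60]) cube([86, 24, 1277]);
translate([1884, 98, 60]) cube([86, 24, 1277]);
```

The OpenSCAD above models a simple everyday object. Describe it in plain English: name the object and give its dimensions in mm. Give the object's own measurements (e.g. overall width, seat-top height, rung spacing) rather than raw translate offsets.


A fence section. Two 98×98 mm posts, 1363 mm tall, stand on the floor with a clear span of 1943 mm between their inner faces. Two horizontal rails of 98×74 mm section span the gap between the posts with their undersides at z = 300 mm and z = 1211 mm, flush with the posts' −y face. 13 pickets, each 86 mm wide, 24 mm thick and 1277 mm tall, are fixed to the +y face of the rails with their bottoms at z = 60 mm, spaced across the span with a 58 mm gap after the −x post and between neighbouring pickets, with 71 mm left before the +x post.


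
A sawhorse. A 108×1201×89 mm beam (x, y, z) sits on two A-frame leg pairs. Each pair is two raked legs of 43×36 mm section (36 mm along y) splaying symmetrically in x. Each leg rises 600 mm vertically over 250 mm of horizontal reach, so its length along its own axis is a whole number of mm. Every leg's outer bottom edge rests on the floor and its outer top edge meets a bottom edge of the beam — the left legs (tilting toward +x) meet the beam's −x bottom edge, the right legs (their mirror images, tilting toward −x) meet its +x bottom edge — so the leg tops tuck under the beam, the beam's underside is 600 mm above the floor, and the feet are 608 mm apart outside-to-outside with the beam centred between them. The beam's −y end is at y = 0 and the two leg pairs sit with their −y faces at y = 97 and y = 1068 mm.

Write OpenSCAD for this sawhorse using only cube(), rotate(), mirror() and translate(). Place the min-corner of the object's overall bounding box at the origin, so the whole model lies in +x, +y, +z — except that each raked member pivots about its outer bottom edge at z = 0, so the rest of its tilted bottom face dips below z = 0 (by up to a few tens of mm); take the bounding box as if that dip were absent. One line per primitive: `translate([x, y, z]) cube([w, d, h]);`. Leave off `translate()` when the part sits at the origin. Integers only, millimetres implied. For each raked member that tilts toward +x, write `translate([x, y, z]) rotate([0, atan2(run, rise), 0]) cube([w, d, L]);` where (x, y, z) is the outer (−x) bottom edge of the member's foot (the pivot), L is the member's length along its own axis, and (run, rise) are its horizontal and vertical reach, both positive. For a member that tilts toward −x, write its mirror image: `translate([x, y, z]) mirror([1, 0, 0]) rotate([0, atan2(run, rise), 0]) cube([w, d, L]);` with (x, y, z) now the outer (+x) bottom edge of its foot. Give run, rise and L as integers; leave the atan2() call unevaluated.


translate([250, 0, 600]) cube([108, 1201, 89]);
translate([0, 97, 0]) rotate([0, atan2(250, 600), 0]) cube([43, 36, 650]);
translate([608, 97, 0]) mirror([1, 0, 0]) rotate([0, atan2(250, 600), 0]) cube([43, 36, 650]);
translate([0, 1068, 0]) rotate([0, atan2(250, 600), 0]) cube([43, 36, 650]);
translate([608, 1068, 0]) mirror([1, 0, 0]) rotate([0, atan2(250, 600), 0]) cube([43, 36, 650]);


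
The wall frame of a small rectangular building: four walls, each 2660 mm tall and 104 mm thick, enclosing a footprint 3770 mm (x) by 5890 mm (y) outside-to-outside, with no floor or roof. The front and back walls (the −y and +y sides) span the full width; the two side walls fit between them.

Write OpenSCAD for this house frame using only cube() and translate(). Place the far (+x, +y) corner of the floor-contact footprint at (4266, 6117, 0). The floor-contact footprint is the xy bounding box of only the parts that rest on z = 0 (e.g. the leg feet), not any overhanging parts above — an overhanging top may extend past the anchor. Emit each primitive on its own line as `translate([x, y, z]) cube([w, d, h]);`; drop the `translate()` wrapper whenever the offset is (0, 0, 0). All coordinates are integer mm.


translate([496, 227, 0]) cube([3770, 104, 2660]);
translate([496, 6013, 0]) cube([3770, 104, 2660]);
translate([496, 331, 0]) cube([104, 5682, 2660]);
translate([4162, 331, 0]) cube([104, 5682, 2660]);


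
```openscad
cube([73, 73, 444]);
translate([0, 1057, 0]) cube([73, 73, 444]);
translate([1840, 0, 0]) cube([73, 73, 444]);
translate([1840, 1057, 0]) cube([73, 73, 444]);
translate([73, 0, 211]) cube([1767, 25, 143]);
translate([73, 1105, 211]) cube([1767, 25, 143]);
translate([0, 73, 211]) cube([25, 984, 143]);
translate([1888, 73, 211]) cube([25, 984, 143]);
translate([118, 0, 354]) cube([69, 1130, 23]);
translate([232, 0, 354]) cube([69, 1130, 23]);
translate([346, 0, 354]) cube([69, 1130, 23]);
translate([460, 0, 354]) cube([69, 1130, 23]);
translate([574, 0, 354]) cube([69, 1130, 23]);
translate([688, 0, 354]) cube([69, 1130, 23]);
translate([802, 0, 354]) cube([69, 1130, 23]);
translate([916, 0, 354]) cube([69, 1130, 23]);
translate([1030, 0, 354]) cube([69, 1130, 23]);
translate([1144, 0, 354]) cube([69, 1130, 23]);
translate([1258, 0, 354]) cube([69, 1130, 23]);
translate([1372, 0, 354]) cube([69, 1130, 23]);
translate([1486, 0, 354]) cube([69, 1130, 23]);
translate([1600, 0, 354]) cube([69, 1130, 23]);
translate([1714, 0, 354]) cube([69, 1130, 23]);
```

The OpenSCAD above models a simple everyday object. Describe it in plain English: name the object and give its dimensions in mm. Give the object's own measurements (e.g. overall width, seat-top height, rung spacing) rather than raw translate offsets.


A bed frame 1913 mm long (x) by 1130 mm wide (y). Four 73×73 mm corner posts, 444 mm tall, at the corners of the footprint. Four rails of 25 mm thickness and 143 mm height run between adjacent posts with their undersides at z = 211 mm, their outer faces flush with the outside of the frame (the two x-running rails run between the posts' inner faces; the two y-running rails run between the posts' inner faces). 15 slats, each 69 mm wide (x) and 23 mm thick, lie across the top of the two x-running rails, running the full 1130 mm width of the frame in y; along x they sit between the end posts with a 45 mm gap after the −x posts and between neighbouring slats, leaving 57 mm before the +x posts.


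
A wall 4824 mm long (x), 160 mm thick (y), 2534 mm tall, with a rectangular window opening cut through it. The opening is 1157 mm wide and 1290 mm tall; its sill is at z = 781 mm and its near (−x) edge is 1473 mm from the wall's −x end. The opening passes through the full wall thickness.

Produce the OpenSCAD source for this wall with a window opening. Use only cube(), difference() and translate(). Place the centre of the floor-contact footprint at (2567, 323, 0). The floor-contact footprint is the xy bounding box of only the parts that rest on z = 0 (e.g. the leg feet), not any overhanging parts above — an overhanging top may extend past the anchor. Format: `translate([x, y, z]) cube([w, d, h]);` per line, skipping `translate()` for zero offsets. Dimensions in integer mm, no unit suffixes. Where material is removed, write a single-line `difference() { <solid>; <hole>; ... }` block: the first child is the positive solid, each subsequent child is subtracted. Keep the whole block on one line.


difference() { translate([155, 243, 0]) cube([4824, 160, 2534]); translate([1628, 243, 781]) cube([1157, 160, 1290]); }


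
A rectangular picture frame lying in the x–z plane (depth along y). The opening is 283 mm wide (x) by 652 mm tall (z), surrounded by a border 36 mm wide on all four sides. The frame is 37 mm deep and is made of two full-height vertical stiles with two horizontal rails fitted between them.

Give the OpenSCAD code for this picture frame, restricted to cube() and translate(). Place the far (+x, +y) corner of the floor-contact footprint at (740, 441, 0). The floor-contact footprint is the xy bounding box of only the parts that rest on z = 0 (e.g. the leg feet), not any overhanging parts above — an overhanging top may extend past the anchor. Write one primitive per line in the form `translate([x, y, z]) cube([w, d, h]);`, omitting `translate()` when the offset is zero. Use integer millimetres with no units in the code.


translate([385, 404, 0]) cube([36, 37, 724]);
translate([704, 404, 0]) cube([36, 37, 724]);
translate([421, 404, 0]) cube([283, 37, 36]);
translate([421, 404, 688]) cube([283, 37, 36]);


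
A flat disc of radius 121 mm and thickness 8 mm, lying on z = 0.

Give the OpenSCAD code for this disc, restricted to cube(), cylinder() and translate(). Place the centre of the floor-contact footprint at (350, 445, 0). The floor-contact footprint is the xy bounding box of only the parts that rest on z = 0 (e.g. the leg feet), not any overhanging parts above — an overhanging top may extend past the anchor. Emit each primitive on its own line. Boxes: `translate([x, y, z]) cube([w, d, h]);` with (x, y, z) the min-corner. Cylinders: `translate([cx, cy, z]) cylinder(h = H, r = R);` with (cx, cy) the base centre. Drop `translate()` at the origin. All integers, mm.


translate([350, 445, 0]) cylinder(h = 8, r = 121);


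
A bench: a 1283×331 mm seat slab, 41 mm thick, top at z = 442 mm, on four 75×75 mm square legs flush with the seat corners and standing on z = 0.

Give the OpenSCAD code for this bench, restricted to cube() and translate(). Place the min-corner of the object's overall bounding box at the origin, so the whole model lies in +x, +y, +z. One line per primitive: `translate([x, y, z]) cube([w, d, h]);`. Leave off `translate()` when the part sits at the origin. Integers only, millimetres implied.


// leg_h = 442 − 41 = 401
translate([0, 0, 401]) cube([1283, 331, 41]);
cube([75, 75, 401]);
translate([0, 256, 0]) cube([75, 75, 401]);
translate([1208, 0, 0]) cube([75, 75, 401]);
translate([1208, 256, 0]) cube([75, 75, 401]);


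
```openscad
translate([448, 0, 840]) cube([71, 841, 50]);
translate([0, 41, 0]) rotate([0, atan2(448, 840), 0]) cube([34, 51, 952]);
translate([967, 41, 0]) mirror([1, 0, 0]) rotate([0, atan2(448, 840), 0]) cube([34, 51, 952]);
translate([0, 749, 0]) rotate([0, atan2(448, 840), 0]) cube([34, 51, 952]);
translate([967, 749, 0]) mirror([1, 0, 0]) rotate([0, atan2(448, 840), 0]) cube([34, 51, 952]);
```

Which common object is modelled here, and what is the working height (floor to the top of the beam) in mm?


A sawhorse. The overall height is 890 mm.

A beam across two mirrored pairs of raked legs — a sawhorse. The beam's underside is at z = 840 (matching the legs' vertical rise in atan2(448, 840)) and the beam is 50 mm tall, so its top is at 840 + 50 = 890 mm. The raked legs top out at the beam's underside, so that is the highest point.


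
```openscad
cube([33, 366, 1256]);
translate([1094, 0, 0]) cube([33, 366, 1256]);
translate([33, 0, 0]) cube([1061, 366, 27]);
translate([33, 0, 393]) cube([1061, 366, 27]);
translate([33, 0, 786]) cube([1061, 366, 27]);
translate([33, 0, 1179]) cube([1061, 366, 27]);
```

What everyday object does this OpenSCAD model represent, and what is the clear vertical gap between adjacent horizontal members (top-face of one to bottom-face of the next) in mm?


A bookshelf. The clear shelf gap is 366 mm.

Two tall side panels with 4 horizontal boards between them — a bookshelf. The first two shelf undersides are at z = 0 and z = 393; with shelf thickness 27, the clear gap is 393 − 0 − 27 = 366 mm.


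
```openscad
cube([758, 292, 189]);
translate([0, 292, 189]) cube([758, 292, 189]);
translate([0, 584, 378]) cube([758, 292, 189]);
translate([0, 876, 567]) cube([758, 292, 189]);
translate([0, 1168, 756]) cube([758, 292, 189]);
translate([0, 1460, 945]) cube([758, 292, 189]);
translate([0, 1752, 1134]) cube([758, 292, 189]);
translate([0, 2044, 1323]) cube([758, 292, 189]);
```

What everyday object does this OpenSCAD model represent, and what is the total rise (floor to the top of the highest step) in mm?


A staircase. The total rise is 1512 mm.

8 identical blocks, each offset up and back from the previous — a staircase. Each step is 189 mm tall and there are 8 of them, so the total rise is 8 × 189 = 1512 mm.


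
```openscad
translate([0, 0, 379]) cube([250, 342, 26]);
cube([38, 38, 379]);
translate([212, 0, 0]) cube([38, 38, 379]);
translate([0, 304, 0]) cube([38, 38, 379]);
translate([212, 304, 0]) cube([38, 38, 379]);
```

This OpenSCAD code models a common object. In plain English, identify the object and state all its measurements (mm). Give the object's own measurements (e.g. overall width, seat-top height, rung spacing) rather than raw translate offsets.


A four-legged stool. The seat is a 250×342×26 mm slab whose top surface is at z = 405 mm; four square legs, each 38×38 mm in cross-section, run from the floor (z = 0) to the underside of the seat, each flush with a corner of the seat.


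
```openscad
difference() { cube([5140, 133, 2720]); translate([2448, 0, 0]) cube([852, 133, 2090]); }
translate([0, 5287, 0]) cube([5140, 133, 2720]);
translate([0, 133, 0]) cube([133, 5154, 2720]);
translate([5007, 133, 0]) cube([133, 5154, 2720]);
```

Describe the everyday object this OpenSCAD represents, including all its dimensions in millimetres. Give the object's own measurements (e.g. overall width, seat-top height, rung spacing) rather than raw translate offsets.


A single room: four walls, each 2720 mm tall and 133 mm thick, enclosing an outside footprint 5140×5420 mm (x × y), no floor or roof. The front and back walls (−y and +y sides) run the full x-width; the side walls fit between their inner faces. A door opening 852 mm wide and 2090 mm tall is cut through the front wall from the floor up, its −x edge 2448 mm from the wall's −x end.


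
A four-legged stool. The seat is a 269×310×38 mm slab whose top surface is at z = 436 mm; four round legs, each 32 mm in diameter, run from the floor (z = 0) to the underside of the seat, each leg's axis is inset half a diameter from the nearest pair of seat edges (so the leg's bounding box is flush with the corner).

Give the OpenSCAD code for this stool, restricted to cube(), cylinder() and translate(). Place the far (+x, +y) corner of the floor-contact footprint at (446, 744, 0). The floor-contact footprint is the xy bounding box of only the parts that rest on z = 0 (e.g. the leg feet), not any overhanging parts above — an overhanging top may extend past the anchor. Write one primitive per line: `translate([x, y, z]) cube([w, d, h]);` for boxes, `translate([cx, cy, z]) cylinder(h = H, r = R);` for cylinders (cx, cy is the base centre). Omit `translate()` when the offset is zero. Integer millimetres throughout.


translate([177, 434, 398]) cube([269, 310, 38]);
translate([193, 450, 0]) cylinder(h = 398, r = 16);
translate([430, 450, 0]) cylinder(h = 398, r = 16);
translate([193, 728, 0]) cylinder(h = 398, r = 16);
translate([430, 728, 0]) cylinder(h = 398, r = 16);


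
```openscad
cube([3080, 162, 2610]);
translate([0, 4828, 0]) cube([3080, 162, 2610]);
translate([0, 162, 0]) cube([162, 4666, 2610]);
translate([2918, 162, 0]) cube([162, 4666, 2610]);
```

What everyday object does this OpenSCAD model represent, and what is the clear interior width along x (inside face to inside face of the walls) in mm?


A house (or room) frame. The interior width is 2756 mm.

Four 2610 mm walls enclosing a rectangle with no floor or roof — a room or house frame. Outside width is 3080 mm and wall thickness is 162 mm, so the interior width is 3080 − 2 × 162 = 2756 mm.


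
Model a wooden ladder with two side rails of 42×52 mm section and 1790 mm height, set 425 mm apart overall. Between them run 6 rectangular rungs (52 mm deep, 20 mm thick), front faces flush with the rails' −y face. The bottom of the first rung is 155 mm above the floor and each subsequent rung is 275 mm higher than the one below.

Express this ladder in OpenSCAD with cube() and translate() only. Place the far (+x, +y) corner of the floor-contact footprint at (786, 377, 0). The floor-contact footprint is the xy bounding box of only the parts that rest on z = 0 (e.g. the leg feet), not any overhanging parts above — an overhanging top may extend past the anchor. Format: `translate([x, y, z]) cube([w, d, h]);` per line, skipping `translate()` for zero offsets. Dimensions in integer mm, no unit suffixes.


translate([361, 325, 0]) cube([42, 52, 1790]);
translate([744, 325, 0]) cube([42, 52, 1790]);
translate([403, 325, 155]) cube([341, 52, 20]);
translate([403, 325, 430]) cube([341, 52, 20]);
translate([403, 325, 705]) cube([341, 52, 20]);
translate([403, 325, 980]) cube([341, 52, 20]);
translate([403, 325, 1255]) cube([341, 52, 20]);
translate([403, 325, 1530]) cube([341, 52, 20]);


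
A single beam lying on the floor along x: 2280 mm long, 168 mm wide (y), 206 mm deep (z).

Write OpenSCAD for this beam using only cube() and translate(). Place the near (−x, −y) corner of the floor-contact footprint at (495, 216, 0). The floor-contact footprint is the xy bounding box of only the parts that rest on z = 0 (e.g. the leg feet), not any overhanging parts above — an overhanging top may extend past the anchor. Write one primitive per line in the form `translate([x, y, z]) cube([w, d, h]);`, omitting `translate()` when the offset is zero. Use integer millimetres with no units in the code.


translate([495, 216, 0]) cube([2280, 168, 206]);


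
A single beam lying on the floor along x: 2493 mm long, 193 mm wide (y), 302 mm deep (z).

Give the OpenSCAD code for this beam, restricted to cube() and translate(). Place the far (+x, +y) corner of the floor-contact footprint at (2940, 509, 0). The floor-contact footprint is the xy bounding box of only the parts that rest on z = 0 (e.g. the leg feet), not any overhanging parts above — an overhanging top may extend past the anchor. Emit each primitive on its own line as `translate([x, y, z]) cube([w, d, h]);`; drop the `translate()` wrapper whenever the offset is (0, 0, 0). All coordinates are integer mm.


translate([447, 316, 0]) cube([2493, 193, 302]);


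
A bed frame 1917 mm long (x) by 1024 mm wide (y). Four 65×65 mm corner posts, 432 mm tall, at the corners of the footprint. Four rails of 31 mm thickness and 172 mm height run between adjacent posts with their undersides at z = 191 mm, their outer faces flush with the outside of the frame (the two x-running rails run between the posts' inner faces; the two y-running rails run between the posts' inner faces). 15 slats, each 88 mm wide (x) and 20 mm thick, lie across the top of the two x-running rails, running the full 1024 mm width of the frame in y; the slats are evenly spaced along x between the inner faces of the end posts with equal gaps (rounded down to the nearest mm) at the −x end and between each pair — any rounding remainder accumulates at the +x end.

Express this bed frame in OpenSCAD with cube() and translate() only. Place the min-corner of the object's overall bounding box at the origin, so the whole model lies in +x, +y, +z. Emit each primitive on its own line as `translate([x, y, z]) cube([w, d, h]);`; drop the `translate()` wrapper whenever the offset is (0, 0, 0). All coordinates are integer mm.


cube([65, 65, 432]);
translate([0, 959, 0]) cube([65, 65, 432]);
translate([1852, 0, 0]) cube([65, 65, 432]);
translate([1852, 959, 0]) cube([65, 65, 432]);
translate([65, 0, 191]) cube([1787, 31, 172]);
translate([65, 993, 191]) cube([1787, 31, 172]);
translate([0, 65, 191]) cube([31, 894, 172]);
translate([1886, 65, 191]) cube([31, 894, 172]);
translate([94, 0, 363]) cube([88, 1024, 20]);
translate([211, 0, 363]) cube([88, 1024, 20]);
translate([328, 0, 363]) cube([88, 1024, 20]);
translate([445, 0, 363]) cube([88, 1024, 20]);
translate([562, 0, 363]) cube([88, 1024, 20]);
translate([679, 0, 363]) cube([88, 1024, 20]);
translate([796, 0, 363]) cube([88, 1024, 20]);
translate([913, 0, 363]) cube([88, 1024, 20]);
translate([1030, 0, 363]) cube([88, 1024, 20]);
translate([1147, 0, 363]) cube([88, 1024, 20]);
translate([1264, 0, 363]) cube([88, 1024, 20]);
translate([1381, 0, 363]) cube([88, 1024, 20]);
translate([1498, 0, 363]) cube([88, 1024, 20]);
translate([1615, 0, 363]) cube([88, 1024, 20]);
translate([1732, 0, 363]) cube([88, 1024, 20]);


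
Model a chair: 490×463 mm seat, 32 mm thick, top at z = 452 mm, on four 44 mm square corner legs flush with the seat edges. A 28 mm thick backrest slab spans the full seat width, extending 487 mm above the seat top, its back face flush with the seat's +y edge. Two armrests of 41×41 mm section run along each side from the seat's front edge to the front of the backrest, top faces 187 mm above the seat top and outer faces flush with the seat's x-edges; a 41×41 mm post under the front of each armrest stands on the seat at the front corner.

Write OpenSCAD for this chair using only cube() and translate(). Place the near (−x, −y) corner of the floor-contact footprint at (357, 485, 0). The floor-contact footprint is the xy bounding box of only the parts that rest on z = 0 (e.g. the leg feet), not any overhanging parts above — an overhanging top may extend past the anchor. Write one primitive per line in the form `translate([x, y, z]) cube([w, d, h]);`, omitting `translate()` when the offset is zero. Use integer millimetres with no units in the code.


translate([357, 485, 420]) cube([490, 463, 32]);
translate([357, 485, 0]) cube([44, 44, 420]);
translate([803, 485, 0]) cube([44, 44, 420]);
translate([357, 904, 0]) cube([44, 44, 420]);
translate([803, 904, 0]) cube([44, 44, 420]);
translate([357, 920, 452]) cube([490, 28, 487]);
translate([357, 485, 598]) cube([41, 435, 41]);
translate([806, 485, 598]) cube([41, 435, 41]);
translate([357, 485, 452]) cube([41, 41, 146]);
translate([806, 485, 452]) cube([41, 41, 146]);


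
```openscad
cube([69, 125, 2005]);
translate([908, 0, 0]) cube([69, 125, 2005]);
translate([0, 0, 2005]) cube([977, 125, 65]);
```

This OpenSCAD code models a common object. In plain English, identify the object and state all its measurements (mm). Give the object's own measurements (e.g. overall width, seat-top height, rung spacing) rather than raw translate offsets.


A door frame. The clear opening is 839 mm wide and 2005 mm high. Two 69 mm wide jambs, 125 mm deep, stand either side of the opening from the floor to the top of the opening. A 65 mm thick head sits across the top of both jambs, spanning the full outside width of the frame.


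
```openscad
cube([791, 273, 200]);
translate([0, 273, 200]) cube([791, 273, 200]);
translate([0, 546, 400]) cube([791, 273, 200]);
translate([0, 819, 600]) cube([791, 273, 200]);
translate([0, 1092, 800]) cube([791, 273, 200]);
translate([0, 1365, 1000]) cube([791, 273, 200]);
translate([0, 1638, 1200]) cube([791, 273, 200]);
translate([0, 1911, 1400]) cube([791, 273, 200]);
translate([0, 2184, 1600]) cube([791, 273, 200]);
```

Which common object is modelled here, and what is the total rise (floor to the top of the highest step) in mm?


A staircase. The total rise is 1800 mm.

9 identical blocks, each offset up and back from the previous — a staircase. Each step is 200 mm tall and there are 9 of them, so the total rise is 9 × 200 = 1800 mm.


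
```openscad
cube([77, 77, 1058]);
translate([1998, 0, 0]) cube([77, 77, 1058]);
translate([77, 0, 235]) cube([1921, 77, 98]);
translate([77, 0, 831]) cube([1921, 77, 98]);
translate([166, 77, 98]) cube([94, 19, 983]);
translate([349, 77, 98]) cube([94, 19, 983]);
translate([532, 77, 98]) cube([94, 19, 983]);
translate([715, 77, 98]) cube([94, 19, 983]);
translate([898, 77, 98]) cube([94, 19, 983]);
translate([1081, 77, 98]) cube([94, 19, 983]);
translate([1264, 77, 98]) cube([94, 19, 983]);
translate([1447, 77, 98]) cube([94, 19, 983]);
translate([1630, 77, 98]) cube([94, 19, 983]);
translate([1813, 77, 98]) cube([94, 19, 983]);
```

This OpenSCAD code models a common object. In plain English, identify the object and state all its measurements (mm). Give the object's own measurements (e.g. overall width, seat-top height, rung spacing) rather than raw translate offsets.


A fence section. Two 77×77 mm posts, 1058 mm tall, stand on the floor with a clear span of 1921 mm between their inner faces. Two horizontal rails of 77×98 mm section span the gap between the posts with their undersides at z = 235 mm and z = 831 mm, flush with the posts' −y face. 10 pickets, each 94 mm wide, 19 mm thick and 983 mm tall, are fixed to the +y face of the rails with their bottoms at z = 98 mm, spaced across the span with a 89 mm gap after the −x post and between neighbouring pickets, with 91 mm left before the +x post.


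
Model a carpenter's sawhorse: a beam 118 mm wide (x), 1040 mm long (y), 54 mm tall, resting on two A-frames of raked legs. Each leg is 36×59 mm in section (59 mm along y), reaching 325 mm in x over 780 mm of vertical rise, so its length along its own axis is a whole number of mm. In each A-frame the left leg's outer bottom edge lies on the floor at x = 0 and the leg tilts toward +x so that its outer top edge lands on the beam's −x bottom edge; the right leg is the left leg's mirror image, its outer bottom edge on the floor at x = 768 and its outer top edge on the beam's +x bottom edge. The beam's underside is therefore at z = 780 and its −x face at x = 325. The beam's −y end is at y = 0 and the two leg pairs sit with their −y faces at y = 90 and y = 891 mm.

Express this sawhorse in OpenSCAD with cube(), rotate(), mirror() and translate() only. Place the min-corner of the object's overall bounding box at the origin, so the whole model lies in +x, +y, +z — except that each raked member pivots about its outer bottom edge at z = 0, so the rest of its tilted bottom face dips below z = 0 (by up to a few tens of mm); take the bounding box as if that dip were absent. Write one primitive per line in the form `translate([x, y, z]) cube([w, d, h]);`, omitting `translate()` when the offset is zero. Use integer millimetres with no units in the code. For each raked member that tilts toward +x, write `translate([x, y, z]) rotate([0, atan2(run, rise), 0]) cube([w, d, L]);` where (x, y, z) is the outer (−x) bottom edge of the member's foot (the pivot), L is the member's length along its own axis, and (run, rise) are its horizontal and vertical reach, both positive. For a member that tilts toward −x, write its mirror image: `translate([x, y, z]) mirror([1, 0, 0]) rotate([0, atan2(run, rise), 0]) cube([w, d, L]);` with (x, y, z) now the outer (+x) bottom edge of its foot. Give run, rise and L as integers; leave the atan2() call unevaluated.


translate([325, 0, 780]) cube([118, 1040, 54]);
translate([0, 90, 0]) rotate([0, atan2(325, 780), 0]) cube([36, 59, 845]);
translate([768, 90, 0]) mirror([1, 0, 0]) rotate([0, atan2(325, 780), 0]) cube([36, 59, 845]);
translate([0, 891, 0]) rotate([0, atan2(325, 780), 0]) cube([36, 59, 845]);
translate([768, 891, 0]) mirror([1, 0, 0]) rotate([0, atan2(325, 780), 0]) cube([36, 59, 845]);


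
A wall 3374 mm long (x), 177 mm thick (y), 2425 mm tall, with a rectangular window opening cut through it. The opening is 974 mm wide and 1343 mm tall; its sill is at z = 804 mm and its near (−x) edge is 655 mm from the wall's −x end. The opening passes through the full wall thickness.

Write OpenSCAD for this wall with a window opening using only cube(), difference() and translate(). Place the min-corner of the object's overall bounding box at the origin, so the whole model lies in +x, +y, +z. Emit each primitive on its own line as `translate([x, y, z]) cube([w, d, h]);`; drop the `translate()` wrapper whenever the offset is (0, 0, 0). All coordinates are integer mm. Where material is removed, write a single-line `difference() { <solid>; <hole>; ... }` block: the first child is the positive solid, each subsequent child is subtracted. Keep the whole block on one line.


difference() { cube([3374, 177, 2425]); translate([655, 0, 804]) cube([974, 177, 1343]); }


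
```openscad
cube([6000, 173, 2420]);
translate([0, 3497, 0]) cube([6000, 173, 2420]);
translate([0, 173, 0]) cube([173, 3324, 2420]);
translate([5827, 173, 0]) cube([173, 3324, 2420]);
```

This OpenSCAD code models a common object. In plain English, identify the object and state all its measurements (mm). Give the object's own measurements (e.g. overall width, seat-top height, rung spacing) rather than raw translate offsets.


The wall frame of a small rectangular building: four walls, each 2420 mm tall and 173 mm thick, enclosing a footprint 6000 mm (x) by 3670 mm (y) outside-to-outside, with no floor or roof. The front and back walls (the −y and +y sides) span the full width; the two side walls fit between them.


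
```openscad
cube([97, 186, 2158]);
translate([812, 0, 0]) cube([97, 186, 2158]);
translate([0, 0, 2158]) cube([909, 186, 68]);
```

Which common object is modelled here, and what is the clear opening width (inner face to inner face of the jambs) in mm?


A door frame. The clear opening width is 715 mm.

Two 2158 mm tall posts with a header on top — a door frame. The left jamb is 97 mm wide at x = 0; the right jamb starts at x = 812. The clear opening is 812 − 97 = 715 mm.
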